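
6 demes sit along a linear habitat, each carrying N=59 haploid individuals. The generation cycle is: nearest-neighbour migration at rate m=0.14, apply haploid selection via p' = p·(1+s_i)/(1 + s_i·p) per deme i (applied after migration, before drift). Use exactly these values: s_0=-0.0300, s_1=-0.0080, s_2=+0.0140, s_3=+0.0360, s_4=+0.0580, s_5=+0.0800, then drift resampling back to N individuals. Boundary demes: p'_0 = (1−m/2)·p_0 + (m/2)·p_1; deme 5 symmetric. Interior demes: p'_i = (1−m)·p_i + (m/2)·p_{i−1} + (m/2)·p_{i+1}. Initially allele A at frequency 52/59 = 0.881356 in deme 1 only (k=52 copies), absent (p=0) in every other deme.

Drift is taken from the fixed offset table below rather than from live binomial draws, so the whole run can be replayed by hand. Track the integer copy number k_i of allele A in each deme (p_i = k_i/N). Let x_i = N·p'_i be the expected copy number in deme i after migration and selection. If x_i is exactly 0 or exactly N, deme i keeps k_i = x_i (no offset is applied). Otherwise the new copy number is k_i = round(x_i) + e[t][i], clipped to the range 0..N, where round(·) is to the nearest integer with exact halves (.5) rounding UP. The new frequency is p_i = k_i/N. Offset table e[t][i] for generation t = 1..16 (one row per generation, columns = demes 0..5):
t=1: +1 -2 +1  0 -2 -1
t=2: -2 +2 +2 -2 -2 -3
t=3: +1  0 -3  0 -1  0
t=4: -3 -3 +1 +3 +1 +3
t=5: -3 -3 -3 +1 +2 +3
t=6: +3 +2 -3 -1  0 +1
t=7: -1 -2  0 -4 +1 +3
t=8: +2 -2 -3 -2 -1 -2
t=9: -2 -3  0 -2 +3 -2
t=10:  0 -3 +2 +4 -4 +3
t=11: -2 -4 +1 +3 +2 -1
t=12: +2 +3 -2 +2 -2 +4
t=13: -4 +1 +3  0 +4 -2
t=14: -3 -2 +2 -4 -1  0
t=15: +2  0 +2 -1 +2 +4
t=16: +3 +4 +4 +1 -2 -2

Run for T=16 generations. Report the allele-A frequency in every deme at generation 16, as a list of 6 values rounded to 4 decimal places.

[0.1186, 0.1695, 0.2542, 0.1356, 0.1186, 0.1864]

t=0: k=[0 52 0 0 0 0]
t=1: x=[3.5373 44.6329 3.6878 0.0000 0.0000 0.0000] k=[5 43 5 0 0 0]
t=2: x=[7.4593 37.5705 7.3995 0.3625 0.0000 0.0000] k=[5 40 9 0 0 0]
t=3: x=[7.2540 35.2661 10.6609 0.6524 0.0000 0.0000] k=[8 35 8 1 0 0]
t=4: x=[9.6418 31.1019 9.5104 1.4698 0.0741 0.0000] k=[7 28 11 4 1 0]
t=5: x=[8.2514 25.2239 11.8310 4.4225 1.2048 0.0756] k=[5 22 9 5 3 3]
t=6: x=[6.0233 19.7942 9.7426 5.3084 3.3119 3.2269] k=[9 22 7 4 3 4]
t=7: x=[9.6614 19.9338 7.9350 4.2782 3.3119 4.2219] k=[9 18 8 0 4 7]
t=8: x=[9.3871 16.5741 8.2380 0.8698 4.1419 7.2663] k=[11 15 5 0 3 5]
t=9: x=[11.0047 13.9343 5.4180 0.5800 3.0910 5.2144] k=[9 11 5 0 6 3]
t=10: x=[8.9072 10.3712 5.1348 0.7973 5.6516 3.4518] k=[9 7 7 5 2 6]
t=11: x=[8.6331 7.0897 6.9447 5.0922 2.6280 6.1301] k=[7 3 8 8 5 5]
t=12: x=[6.5407 3.6027 7.7430 8.0323 5.4841 5.3636] k=[9 7 6 10 3 9]
t=13: x=[8.6331 7.0202 6.4292 9.5087 4.1209 9.1598] k=[5 8 9 10 8 7]
t=14: x=[5.0671 7.8054 9.1066 10.0822 8.4709 7.5631] k=[2 6 11 6 7 8]
t=15: x=[2.2142 6.0264 10.4187 6.6252 7.3554 8.4733] k=[4 6 12 6 9 12]
t=16: x=[4.0243 6.2351 11.2864 6.8410 9.4385 12.5328] k=[7 10 15 8 7 11]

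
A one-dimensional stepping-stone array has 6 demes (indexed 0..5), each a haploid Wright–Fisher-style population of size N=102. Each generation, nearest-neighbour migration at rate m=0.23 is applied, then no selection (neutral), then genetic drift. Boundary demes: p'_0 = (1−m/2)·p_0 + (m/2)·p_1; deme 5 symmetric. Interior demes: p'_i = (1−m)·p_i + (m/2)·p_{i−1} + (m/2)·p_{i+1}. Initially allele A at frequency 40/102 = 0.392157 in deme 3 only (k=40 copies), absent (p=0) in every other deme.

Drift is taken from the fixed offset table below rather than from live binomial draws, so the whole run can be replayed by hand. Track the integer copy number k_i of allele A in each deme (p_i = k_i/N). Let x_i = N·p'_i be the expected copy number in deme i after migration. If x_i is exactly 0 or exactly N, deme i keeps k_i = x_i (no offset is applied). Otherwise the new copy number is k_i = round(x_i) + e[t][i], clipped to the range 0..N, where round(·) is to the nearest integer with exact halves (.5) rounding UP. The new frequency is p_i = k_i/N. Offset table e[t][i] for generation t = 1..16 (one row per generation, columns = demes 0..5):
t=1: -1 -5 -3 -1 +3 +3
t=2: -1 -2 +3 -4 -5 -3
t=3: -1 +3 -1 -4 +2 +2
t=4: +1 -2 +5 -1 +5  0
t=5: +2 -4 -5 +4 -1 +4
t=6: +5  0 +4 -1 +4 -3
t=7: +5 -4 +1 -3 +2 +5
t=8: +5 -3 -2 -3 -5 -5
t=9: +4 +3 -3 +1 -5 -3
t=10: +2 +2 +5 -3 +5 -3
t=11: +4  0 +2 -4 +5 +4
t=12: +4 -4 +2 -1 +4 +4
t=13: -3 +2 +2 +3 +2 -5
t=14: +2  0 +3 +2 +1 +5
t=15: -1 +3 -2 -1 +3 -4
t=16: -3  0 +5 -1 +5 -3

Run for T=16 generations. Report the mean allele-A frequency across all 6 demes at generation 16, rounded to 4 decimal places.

t=0: k=[0 0 0 40 0 0]
t=1: x=[0.0000 0.0000 4.6000 30.8000 4.6000 0.0000] k=[0 0 2 30 8 0]
t=2: x=[0.0000 0.2300 4.9900 24.2500 9.6100 0.9200] k=[0 0 8 20 5 0]
t=3: x=[0.0000 0.9200 8.4600 16.8950 6.1500 0.5750] k=[0 4 7 13 8 3]
t=4: x=[0.4600 3.8850 7.3450 11.7350 8.0000 3.5750] k=[1 2 12 11 13 4]
t=5: x=[1.1150 3.0350 10.7350 11.3450 11.7350 5.0350] k=[3 0 6 15 11 9]
t=6: x=[2.6550 1.0350 6.3450 13.5050 11.2300 9.2300] k=[8 1 10 13 15 6]
t=7: x=[7.1950 2.8400 9.3100 12.8850 13.7350 7.0350] k=[12 0 10 10 16 12]
t=8: x=[10.6200 2.5300 8.8500 10.6900 14.8500 12.4600] k=[16 0 7 8 10 7]
t=9: x=[14.1600 2.6450 6.3100 8.1150 9.4250 7.3450] k=[18 6 3 9 4 4]
t=10: x=[16.6200 7.0350 4.0350 7.7350 4.5750 4.0000] k=[19 9 9 5 10 1]
t=11: x=[17.8500 10.1500 8.5400 6.0350 8.3900 2.0350] k=[22 10 11 2 13 6]
t=12: x=[20.6200 11.4950 9.8500 4.3000 10.9300 6.8050] k=[25 7 12 3 15 11]
t=13: x=[22.9300 9.6450 10.3900 5.4150 13.1600 11.4600] k=[20 12 12 8 15 6]
t=14: x=[19.0800 12.9200 11.5400 9.2650 13.1600 7.0350] k=[21 13 15 11 14 12]
t=15: x=[20.0800 14.1500 14.3100 11.8050 13.4250 12.2300] k=[19 17 12 11 16 8]
t=16: x=[18.7700 16.6550 12.4600 11.6900 14.5050 8.9200] k=[16 17 17 11 20 6]

0.1422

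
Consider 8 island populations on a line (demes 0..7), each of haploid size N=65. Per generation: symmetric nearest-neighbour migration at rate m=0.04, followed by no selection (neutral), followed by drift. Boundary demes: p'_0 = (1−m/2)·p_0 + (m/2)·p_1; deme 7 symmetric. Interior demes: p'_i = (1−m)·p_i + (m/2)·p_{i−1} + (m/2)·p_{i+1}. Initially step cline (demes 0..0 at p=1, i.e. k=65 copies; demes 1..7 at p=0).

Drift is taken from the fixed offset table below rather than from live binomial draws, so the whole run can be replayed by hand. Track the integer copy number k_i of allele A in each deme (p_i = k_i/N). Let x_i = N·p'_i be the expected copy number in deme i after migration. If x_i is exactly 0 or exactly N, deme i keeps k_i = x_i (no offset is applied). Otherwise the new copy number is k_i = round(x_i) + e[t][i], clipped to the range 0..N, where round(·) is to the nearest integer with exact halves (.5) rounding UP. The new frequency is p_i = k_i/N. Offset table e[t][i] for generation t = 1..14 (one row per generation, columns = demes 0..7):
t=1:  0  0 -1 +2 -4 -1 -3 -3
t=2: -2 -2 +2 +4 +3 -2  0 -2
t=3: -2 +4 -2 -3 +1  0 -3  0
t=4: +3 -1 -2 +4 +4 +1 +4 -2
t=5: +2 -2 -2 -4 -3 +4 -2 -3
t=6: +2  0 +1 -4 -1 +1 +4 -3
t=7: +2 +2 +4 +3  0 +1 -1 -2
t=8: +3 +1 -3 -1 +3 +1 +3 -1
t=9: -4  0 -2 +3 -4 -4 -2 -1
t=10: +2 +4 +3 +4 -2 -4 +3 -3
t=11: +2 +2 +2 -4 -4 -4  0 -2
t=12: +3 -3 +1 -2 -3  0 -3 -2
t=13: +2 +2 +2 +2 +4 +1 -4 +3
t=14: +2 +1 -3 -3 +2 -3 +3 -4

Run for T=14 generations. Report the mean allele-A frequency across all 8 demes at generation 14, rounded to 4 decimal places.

t=0: k=[65 0 0 0 0 0 0 0]
t=1: x=[63.7000 1.3000 0.0000 0.0000 0.0000 0.0000 0.0000 0.0000] k=[64 1 0 0 0 0 0 0]
t=2: x=[62.7400 2.2400 0.0200 0.0000 0.0000 0.0000 0.0000 0.0000] k=[61 0 2 0 0 0 0 0]
t=3: x=[59.7800 1.2600 1.9200 0.0400 0.0000 0.0000 0.0000 0.0000] k=[58 5 0 0 0 0 0 0]
t=4: x=[56.9400 5.9600 0.1000 0.0000 0.0000 0.0000 0.0000 0.0000] k=[60 5 0 0 0 0 0 0]
t=5: x=[58.9000 6.0000 0.1000 0.0000 0.0000 0.0000 0.0000 0.0000] k=[61 4 0 0 0 0 0 0]
t=6: x=[59.8600 5.0600 0.0800 0.0000 0.0000 0.0000 0.0000 0.0000] k=[62 5 1 0 0 0 0 0]
t=7: x=[60.8600 6.0600 1.0600 0.0200 0.0000 0.0000 0.0000 0.0000] k=[63 8 5 3 0 0 0 0]
t=8: x=[61.9000 9.0400 5.0200 2.9800 0.0600 0.0000 0.0000 0.0000] k=[65 10 2 2 3 0 0 0]
t=9: x=[63.9000 10.9400 2.1600 2.0200 2.9200 0.0600 0.0000 0.0000] k=[60 11 0 5 0 0 0 0]
t=10: x=[59.0200 11.7600 0.3200 4.8000 0.1000 0.0000 0.0000 0.0000] k=[61 16 3 9 0 0 0 0]
t=11: x=[60.1000 16.6400 3.3800 8.7000 0.1800 0.0000 0.0000 0.0000] k=[62 19 5 5 0 0 0 0]
t=12: x=[61.1400 19.5800 5.2800 4.9000 0.1000 0.0000 0.0000 0.0000] k=[64 17 6 3 0 0 0 0]
t=13: x=[63.0600 17.7200 6.1600 3.0000 0.0600 0.0000 0.0000 0.0000] k=[65 20 8 5 4 0 0 0]
t=14: x=[64.1000 20.6600 8.1800 5.0400 3.9400 0.0800 0.0000 0.0000] k=[65 22 5 2 6 0 0 0]

0.1923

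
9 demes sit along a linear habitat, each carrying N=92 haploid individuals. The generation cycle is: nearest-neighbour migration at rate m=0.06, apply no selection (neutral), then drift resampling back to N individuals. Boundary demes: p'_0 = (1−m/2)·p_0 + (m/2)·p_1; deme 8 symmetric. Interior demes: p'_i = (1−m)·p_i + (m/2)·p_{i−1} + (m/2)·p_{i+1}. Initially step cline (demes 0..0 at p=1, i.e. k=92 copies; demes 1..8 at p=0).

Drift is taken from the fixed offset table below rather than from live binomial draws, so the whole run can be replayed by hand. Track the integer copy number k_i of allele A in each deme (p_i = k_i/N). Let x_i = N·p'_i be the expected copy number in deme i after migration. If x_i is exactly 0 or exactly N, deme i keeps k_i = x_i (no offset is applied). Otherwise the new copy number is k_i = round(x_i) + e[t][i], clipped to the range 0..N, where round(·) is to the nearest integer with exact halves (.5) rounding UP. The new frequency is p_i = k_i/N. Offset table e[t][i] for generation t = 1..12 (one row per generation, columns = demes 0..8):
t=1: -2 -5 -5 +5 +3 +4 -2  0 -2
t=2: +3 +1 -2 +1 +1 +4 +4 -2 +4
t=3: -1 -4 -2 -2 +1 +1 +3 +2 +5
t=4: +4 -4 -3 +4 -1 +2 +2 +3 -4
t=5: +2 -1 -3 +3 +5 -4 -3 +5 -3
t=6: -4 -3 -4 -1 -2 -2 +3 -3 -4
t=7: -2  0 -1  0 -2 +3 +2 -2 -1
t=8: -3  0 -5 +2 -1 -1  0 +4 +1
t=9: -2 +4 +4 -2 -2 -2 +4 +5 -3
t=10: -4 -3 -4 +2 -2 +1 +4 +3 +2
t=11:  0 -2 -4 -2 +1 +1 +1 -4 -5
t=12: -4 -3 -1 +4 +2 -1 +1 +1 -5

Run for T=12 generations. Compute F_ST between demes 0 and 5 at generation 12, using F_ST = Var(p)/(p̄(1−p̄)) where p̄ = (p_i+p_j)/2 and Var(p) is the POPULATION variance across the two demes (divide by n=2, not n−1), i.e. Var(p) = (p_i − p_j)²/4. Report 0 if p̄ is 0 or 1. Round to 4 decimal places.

0.4046

t=0: k=[92 0 0 0 0 0 0 0 0]
t=1: x=[89.2400 2.7600 0.0000 0.0000 0.0000 0.0000 0.0000 0.0000 0.0000] k=[87 0 0 0 0 0 0 0 0]
t=2: x=[84.3900 2.6100 0.0000 0.0000 0.0000 0.0000 0.0000 0.0000 0.0000] k=[87 4 0 0 0 0 0 0 0]
t=3: x=[84.5100 6.3700 0.1200 0.0000 0.0000 0.0000 0.0000 0.0000 0.0000] k=[84 2 0 0 0 0 0 0 0]
t=4: x=[81.5400 4.4000 0.0600 0.0000 0.0000 0.0000 0.0000 0.0000 0.0000] k=[86 0 0 0 0 0 0 0 0]
t=5: x=[83.4200 2.5800 0.0000 0.0000 0.0000 0.0000 0.0000 0.0000 0.0000] k=[85 2 0 0 0 0 0 0 0]
t=6: x=[82.5100 4.4300 0.0600 0.0000 0.0000 0.0000 0.0000 0.0000 0.0000] k=[79 1 0 0 0 0 0 0 0]
t=7: x=[76.6600 3.3100 0.0300 0.0000 0.0000 0.0000 0.0000 0.0000 0.0000] k=[75 3 0 0 0 0 0 0 0]
t=8: x=[72.8400 5.0700 0.0900 0.0000 0.0000 0.0000 0.0000 0.0000 0.0000] k=[70 5 0 0 0 0 0 0 0]
t=9: x=[68.0500 6.8000 0.1500 0.0000 0.0000 0.0000 0.0000 0.0000 0.0000] k=[66 11 4 0 0 0 0 0 0]
t=10: x=[64.3500 12.4400 4.0900 0.1200 0.0000 0.0000 0.0000 0.0000 0.0000] k=[60 9 0 2 0 0 0 0 0]
t=11: x=[58.4700 10.2600 0.3300 1.8800 0.0600 0.0000 0.0000 0.0000 0.0000] k=[58 8 0 0 1 0 0 0 0]
t=12: x=[56.5000 9.2600 0.2400 0.0300 0.9400 0.0300 0.0000 0.0000 0.0000] k=[53 6 0 4 3 0 0 0 0]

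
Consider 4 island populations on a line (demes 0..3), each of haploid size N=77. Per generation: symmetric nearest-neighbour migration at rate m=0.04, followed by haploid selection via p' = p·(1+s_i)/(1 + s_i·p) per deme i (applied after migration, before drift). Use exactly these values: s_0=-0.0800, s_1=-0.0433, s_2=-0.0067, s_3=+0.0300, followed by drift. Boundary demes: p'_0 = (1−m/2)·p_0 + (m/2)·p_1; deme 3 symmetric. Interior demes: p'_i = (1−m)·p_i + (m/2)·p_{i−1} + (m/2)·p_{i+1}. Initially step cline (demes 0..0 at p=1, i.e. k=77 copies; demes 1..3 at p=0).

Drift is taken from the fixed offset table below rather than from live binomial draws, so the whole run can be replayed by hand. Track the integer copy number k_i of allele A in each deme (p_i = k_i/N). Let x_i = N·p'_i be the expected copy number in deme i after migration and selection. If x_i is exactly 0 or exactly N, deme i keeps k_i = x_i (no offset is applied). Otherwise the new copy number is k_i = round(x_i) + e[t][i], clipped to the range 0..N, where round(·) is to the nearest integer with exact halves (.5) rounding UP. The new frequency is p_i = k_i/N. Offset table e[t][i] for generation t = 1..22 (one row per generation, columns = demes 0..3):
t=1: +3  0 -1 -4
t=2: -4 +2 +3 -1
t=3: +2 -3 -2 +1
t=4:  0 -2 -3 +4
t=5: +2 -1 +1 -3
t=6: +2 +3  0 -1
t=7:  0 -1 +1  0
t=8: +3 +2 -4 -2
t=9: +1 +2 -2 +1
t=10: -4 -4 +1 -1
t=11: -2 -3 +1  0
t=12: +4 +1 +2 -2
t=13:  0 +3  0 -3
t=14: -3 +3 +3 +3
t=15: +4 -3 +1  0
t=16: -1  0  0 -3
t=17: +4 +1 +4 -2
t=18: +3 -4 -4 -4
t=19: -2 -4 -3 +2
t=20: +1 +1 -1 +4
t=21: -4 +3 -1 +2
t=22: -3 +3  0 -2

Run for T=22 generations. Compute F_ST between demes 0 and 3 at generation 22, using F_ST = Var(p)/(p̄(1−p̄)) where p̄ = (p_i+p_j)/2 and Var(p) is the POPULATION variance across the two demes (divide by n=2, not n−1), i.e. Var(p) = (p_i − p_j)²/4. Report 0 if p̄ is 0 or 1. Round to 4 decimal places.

t=0: k=[77 0 0 0]
t=1: x=[75.3290 1.4746 0.0000 0.0000] k=[77 1 0 0]
t=2: x=[75.3507 2.3951 0.0199 0.0000] k=[71 4 3 0]
t=3: x=[69.0873 5.1049 2.9409 0.0618] k=[71 2 1 1]
t=4: x=[69.0446 3.2206 1.0133 1.0296] k=[69 1 0 5]
t=5: x=[66.9325 2.2416 0.1192 5.0374] k=[69 1 1 2]
t=6: x=[66.9325 2.2608 1.0133 2.0378] k=[69 5 1 1]
t=7: x=[67.0177 5.9523 1.0729 1.0296] k=[67 5 2 1]
t=8: x=[64.9357 5.9330 2.0267 1.0502] k=[68 8 0 0]
t=9: x=[66.0393 8.6928 0.1589 0.0000] k=[67 11 0 0]
t=10: x=[65.0629 11.4614 0.2185 0.0000] k=[61 7 1 0]
t=11: x=[58.7861 7.6496 1.0927 0.0206] k=[57 5 2 0]
t=12: x=[54.6612 5.7404 2.0068 0.0412] k=[59 7 4 0]
t=13: x=[56.7400 7.6689 3.9547 0.0824] k=[57 11 4 0]
t=14: x=[54.7857 11.3451 4.0342 0.0824] k=[52 14 7 3]
t=15: x=[49.7915 14.1029 7.0170 3.1686] k=[54 11 8 3]
t=16: x=[51.7457 11.3645 7.9121 3.1891] k=[51 11 8 0]
t=17: x=[48.7253 11.3063 7.8525 0.1648] k=[53 12 12 0]
t=18: x=[50.7573 12.3540 11.6932 0.2472] k=[54 8 8 0]
t=19: x=[51.6839 8.5768 7.7928 0.1648] k=[50 5 5 2]
t=20: x=[47.6002 5.6633 4.9090 2.1201] k=[49 7 4 6]
t=21: x=[46.6409 7.4758 4.0740 6.1246] k=[43 10 3 8]
t=22: x=[40.7452 10.1244 3.2192 8.1120] k=[38 13 3 6]

0.2116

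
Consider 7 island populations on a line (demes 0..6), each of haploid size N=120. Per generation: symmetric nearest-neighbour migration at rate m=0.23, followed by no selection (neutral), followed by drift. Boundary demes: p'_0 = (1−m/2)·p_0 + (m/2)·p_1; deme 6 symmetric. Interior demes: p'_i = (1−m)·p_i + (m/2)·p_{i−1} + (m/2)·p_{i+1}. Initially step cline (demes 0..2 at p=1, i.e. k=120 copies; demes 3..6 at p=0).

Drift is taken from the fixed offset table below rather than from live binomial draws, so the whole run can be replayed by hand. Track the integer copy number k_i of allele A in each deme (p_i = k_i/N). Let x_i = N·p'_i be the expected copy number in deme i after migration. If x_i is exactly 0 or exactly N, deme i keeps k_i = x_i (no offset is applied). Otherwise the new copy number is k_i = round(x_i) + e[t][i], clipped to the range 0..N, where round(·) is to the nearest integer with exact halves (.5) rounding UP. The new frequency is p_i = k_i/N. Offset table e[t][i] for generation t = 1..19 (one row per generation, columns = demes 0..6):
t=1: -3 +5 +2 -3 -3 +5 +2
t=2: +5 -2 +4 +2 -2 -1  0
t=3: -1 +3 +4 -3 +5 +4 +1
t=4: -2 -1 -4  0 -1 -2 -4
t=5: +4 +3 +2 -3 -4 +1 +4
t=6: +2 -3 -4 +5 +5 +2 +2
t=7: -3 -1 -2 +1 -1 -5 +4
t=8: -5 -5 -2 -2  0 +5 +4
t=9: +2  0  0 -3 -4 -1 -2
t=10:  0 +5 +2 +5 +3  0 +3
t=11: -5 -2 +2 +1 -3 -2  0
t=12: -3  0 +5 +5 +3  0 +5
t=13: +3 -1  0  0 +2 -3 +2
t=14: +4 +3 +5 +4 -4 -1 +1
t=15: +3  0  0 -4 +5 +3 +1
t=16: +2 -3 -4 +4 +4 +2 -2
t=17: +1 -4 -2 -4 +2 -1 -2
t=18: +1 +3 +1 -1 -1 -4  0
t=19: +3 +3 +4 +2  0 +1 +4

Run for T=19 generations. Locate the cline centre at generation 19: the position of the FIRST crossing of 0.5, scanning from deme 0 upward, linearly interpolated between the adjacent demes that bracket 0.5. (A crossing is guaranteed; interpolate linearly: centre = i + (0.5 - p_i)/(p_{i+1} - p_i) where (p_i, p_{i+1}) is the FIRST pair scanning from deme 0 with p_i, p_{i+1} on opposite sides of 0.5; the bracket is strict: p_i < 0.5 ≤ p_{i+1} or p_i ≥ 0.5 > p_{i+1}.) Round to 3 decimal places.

t=0: k=[120 120 120 0 0 0 0]
t=1: x=[120.0000 120.0000 106.2000 13.8000 0.0000 0.0000 0.0000] k=[120 120 108 11 0 0 0]
t=2: x=[120.0000 118.6200 98.2250 20.8900 1.2650 0.0000 0.0000] k=[120 117 102 23 0 0 0]
t=3: x=[119.6550 115.6200 94.6400 29.4400 2.6450 0.0000 0.0000] k=[119 119 99 26 8 0 0]
t=4: x=[119.0000 116.7000 92.9050 32.3250 9.1500 0.9200 0.0000] k=[117 116 89 32 8 0 0]
t=5: x=[116.8850 113.0100 85.5500 35.7950 9.8400 0.9200 0.0000] k=[120 116 88 33 6 2 0]
t=6: x=[119.5400 113.2400 84.8950 36.2200 8.6450 2.2300 0.2300] k=[120 110 81 41 14 4 2]
t=7: x=[118.8500 107.8150 79.7350 42.4950 15.9550 4.9200 2.2300] k=[116 107 78 43 15 0 6]
t=8: x=[114.9650 104.7000 77.3100 43.8050 16.4950 2.4150 5.3100] k=[110 100 75 42 16 7 9]
t=9: x=[108.8500 98.2750 74.0800 42.8050 17.9550 8.2650 8.7700] k=[111 98 74 40 14 7 7]
t=10: x=[109.5050 96.7350 72.8500 40.9200 16.1850 7.8050 7.0000] k=[110 102 75 46 19 8 10]
t=11: x=[109.0800 99.8150 74.7700 46.2300 20.8400 9.4950 9.7700] k=[104 98 77 47 18 7 10]
t=12: x=[103.3100 96.2750 75.9650 47.1150 20.0700 8.6100 9.6550] k=[100 96 81 52 23 9 15]
t=13: x=[99.5400 94.7350 79.3900 52.0000 24.7250 11.3000 14.3100] k=[103 94 79 52 27 8 16]
t=14: x=[101.9650 93.3100 77.6200 52.2300 27.6900 11.1050 15.0800] k=[106 96 83 56 24 10 16]
t=15: x=[104.8500 95.6550 81.3900 55.4250 26.0700 12.3000 15.3100] k=[108 96 81 51 31 15 16]
t=16: x=[106.6200 95.6550 79.2750 52.1500 31.4600 16.9550 15.8850] k=[109 93 75 56 35 19 14]
t=17: x=[107.1600 92.7700 74.8850 55.7700 35.5750 20.2650 14.5750] k=[108 89 73 52 38 19 13]
t=18: x=[105.8150 89.3450 72.4250 52.8050 37.4250 20.4950 13.6900] k=[107 92 73 52 36 16 14]
t=19: x=[105.2750 91.5400 72.7700 52.5750 35.5400 18.0700 14.2300] k=[108 95 77 55 36 19 18]

2.773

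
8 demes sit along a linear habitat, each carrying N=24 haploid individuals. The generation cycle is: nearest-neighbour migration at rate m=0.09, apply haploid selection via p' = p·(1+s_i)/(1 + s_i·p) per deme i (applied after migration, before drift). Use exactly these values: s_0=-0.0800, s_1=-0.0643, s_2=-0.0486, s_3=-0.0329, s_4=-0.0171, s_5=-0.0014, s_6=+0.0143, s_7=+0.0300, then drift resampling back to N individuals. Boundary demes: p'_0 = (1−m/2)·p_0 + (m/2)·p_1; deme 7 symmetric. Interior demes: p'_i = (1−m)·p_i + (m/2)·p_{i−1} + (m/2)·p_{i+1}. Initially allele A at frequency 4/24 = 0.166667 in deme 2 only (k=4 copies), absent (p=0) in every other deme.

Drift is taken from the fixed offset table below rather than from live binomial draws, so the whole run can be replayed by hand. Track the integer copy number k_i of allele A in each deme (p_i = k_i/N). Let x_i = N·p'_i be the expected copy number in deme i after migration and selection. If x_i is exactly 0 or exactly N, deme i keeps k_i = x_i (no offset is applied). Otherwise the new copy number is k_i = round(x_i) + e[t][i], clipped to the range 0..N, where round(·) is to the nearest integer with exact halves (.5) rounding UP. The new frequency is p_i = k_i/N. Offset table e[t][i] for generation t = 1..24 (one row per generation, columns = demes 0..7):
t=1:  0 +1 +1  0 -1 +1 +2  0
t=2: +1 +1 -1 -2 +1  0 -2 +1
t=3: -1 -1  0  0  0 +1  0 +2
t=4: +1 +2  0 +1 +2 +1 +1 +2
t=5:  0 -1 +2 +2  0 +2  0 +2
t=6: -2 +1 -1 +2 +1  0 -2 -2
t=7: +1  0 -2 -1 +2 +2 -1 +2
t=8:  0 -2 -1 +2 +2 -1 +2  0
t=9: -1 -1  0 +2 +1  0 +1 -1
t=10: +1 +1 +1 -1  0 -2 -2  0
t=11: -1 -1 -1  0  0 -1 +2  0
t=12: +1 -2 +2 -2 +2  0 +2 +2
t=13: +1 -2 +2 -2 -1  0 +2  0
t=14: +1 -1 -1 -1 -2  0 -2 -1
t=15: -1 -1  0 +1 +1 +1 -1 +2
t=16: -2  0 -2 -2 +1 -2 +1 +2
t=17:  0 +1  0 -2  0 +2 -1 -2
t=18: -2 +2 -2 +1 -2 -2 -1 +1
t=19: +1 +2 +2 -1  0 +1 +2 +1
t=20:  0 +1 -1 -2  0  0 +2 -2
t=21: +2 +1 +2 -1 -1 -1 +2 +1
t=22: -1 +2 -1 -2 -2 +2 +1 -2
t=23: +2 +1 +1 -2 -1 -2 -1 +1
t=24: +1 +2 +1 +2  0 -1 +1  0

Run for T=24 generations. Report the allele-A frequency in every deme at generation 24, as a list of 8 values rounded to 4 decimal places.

[0.2083, 0.3333, 0.1667, 0.0833, 0.0000, 0.0000, 0.3333, 0.1250]

t=0: k=[0 0 4 0 0 0 0 0]
t=1: x=[0.0000 0.1685 3.4888 0.1741 0.0000 0.0000 0.0000 0.0000] k=[0 1 4 0 0 0 0 0]
t=2: x=[0.0414 1.0229 3.5323 0.1741 0.0000 0.0000 0.0000 0.0000] k=[1 2 3 0 0 0 0 0]
t=3: x=[0.9648 1.8815 2.6984 0.1306 0.0000 0.0000 0.0000 0.0000] k=[0 1 3 0 0 0 0 0]
t=4: x=[0.0414 0.9806 2.6551 0.1306 0.0000 0.0000 0.0000 0.0000] k=[1 3 3 1 0 0 0 0]
t=5: x=[1.0065 2.7443 2.7850 1.0121 0.0442 0.0000 0.0000 0.0000] k=[1 2 5 3 0 0 0 0]
t=6: x=[0.9648 1.9666 4.5873 2.8694 0.1327 0.0000 0.0000 0.0000] k=[0 3 4 5 1 0 0 0]
t=7: x=[0.1243 2.7443 3.8367 4.6483 1.1165 0.0449 0.0000 0.0000] k=[1 3 2 4 3 2 0 0]
t=8: x=[1.0065 2.7015 2.0401 3.7578 2.9550 1.9525 0.0913 0.0000] k=[1 1 1 6 5 1 2 0]
t=9: x=[0.9231 0.9382 1.1684 5.5854 4.7984 1.2234 1.8896 0.0927] k=[0 0 1 8 6 1 3 0]
t=10: x=[0.0000 0.0421 1.2114 7.4224 5.7889 1.3133 2.8100 0.1390] k=[0 1 2 6 6 0 1 0]
t=11: x=[0.0414 0.9382 2.0401 5.6738 5.6551 0.3146 0.9225 0.0463] k=[0 0 1 6 6 0 3 0]
t=12: x=[0.0000 0.0421 1.1253 5.6296 5.6551 0.4044 2.7645 0.1390] k=[0 0 3 4 8 0 5 2]
t=13: x=[0.0000 0.1264 2.7850 4.0218 7.3716 0.5842 4.6934 2.1932] k=[0 0 5 2 6 1 7 2]
t=14: x=[0.0000 0.2107 4.4564 2.2460 5.5213 1.4930 6.5725 2.2854] k=[0 0 3 1 4 1 5 1]
t=15: x=[0.0000 0.1264 2.6551 1.1867 3.6760 1.3133 4.6934 1.2136] k=[0 0 3 2 5 2 4 3]
t=16: x=[0.0000 0.1264 2.6984 2.1146 4.6648 2.2222 3.9113 3.1245] k=[0 0 1 0 6 0 5 5]
t=17: x=[0.0000 0.0421 0.8674 0.3048 5.3876 0.4943 4.8295 5.1180] k=[0 1 1 0 5 2 4 3]
t=18: x=[0.0414 0.8959 0.9103 0.2612 4.5758 2.2222 3.9113 3.1245] k=[0 3 0 1 3 0 3 4]
t=19: x=[0.1243 2.5733 0.1713 1.0121 2.7330 0.2696 2.9465 4.0536] k=[1 5 2 0 3 1 5 5]
t=20: x=[1.0899 4.4395 1.9537 0.2177 2.7330 1.2683 4.8749 5.1180] k=[1 5 1 0 3 1 7 3]
t=21: x=[1.0899 4.3963 1.0823 0.1741 2.7330 1.3582 6.6178 3.2624] k=[3 5 3 0 2 0 9 4]
t=22: x=[2.8724 4.5691 2.8283 0.2177 1.7912 0.4943 8.4476 4.3289] k=[2 7 2 0 0 2 9 2]
t=23: x=[2.0623 6.2383 2.0401 0.0870 0.0885 2.2222 8.4476 2.3776] k=[4 7 3 0 0 0 7 3]
t=24: x=[3.8574 6.3692 2.9150 0.1306 0.0000 0.3146 6.5725 3.2624] k=[5 8 4 2 0 0 8 3]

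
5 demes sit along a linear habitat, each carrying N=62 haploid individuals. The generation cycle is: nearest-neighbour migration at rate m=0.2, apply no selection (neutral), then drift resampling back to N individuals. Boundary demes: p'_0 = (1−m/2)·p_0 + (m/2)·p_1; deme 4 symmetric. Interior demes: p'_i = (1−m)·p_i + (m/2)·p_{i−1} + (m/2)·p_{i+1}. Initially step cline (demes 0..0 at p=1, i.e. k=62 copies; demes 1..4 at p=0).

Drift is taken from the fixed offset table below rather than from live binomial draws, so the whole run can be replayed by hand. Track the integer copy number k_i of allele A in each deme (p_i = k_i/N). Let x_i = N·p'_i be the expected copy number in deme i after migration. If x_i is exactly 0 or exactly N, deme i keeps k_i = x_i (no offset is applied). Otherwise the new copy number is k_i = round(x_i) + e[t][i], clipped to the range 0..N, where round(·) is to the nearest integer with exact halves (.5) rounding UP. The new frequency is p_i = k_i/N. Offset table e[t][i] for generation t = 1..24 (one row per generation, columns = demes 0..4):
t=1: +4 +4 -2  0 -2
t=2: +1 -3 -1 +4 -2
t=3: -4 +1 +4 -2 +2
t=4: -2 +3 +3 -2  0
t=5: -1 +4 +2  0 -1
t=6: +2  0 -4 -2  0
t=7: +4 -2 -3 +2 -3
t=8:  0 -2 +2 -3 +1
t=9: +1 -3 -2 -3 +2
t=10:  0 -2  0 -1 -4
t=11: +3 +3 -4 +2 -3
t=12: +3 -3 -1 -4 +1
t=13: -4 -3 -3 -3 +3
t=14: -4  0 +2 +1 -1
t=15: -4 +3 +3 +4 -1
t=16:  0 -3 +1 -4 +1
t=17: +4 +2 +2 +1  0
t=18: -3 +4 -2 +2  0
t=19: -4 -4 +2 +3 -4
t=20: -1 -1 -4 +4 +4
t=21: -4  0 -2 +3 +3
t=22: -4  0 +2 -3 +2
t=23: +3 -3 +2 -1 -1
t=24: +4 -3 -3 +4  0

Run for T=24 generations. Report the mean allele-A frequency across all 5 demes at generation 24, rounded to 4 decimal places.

0.2032

t=0: k=[62 0 0 0 0]
t=1: x=[55.8000 6.2000 0.0000 0.0000 0.0000] k=[60 10 0 0 0]
t=2: x=[55.0000 14.0000 1.0000 0.0000 0.0000] k=[56 11 0 0 0]
t=3: x=[51.5000 14.4000 1.1000 0.0000 0.0000] k=[48 15 5 0 0]
t=4: x=[44.7000 17.3000 5.5000 0.5000 0.0000] k=[43 20 9 0 0]
t=5: x=[40.7000 21.2000 9.2000 0.9000 0.0000] k=[40 25 11 1 0]
t=6: x=[38.5000 25.1000 11.4000 1.9000 0.1000] k=[41 25 7 0 0]
t=7: x=[39.4000 24.8000 8.1000 0.7000 0.0000] k=[43 23 5 3 0]
t=8: x=[41.0000 23.2000 6.6000 2.9000 0.3000] k=[41 21 9 0 1]
t=9: x=[39.0000 21.8000 9.3000 1.0000 0.9000] k=[40 19 7 0 3]
t=10: x=[37.9000 19.9000 7.5000 1.0000 2.7000] k=[38 18 8 0 0]
t=11: x=[36.0000 19.0000 8.2000 0.8000 0.0000] k=[39 22 4 3 0]
t=12: x=[37.3000 21.9000 5.7000 2.8000 0.3000] k=[40 19 5 0 1]
t=13: x=[37.9000 19.7000 5.9000 0.6000 0.9000] k=[34 17 3 0 4]
t=14: x=[32.3000 17.3000 4.1000 0.7000 3.6000] k=[28 17 6 2 3]
t=15: x=[26.9000 17.0000 6.7000 2.5000 2.9000] k=[23 20 10 7 2]
t=16: x=[22.7000 19.3000 10.7000 6.8000 2.5000] k=[23 16 12 3 4]
t=17: x=[22.3000 16.3000 11.5000 4.0000 3.9000] k=[26 18 14 5 4]
t=18: x=[25.2000 18.4000 13.5000 5.8000 4.1000] k=[22 22 12 8 4]
t=19: x=[22.0000 21.0000 12.6000 8.0000 4.4000] k=[18 17 15 11 0]
t=20: x=[17.9000 16.9000 14.8000 10.3000 1.1000] k=[17 16 11 14 5]
t=21: x=[16.9000 15.6000 11.8000 12.8000 5.9000] k=[13 16 10 16 9]
t=22: x=[13.3000 15.1000 11.2000 14.7000 9.7000] k=[9 15 13 12 12]
t=23: x=[9.6000 14.2000 13.1000 12.1000 12.0000] k=[13 11 15 11 11]
t=24: x=[12.8000 11.6000 14.2000 11.4000 11.0000] k=[17 9 11 15 11]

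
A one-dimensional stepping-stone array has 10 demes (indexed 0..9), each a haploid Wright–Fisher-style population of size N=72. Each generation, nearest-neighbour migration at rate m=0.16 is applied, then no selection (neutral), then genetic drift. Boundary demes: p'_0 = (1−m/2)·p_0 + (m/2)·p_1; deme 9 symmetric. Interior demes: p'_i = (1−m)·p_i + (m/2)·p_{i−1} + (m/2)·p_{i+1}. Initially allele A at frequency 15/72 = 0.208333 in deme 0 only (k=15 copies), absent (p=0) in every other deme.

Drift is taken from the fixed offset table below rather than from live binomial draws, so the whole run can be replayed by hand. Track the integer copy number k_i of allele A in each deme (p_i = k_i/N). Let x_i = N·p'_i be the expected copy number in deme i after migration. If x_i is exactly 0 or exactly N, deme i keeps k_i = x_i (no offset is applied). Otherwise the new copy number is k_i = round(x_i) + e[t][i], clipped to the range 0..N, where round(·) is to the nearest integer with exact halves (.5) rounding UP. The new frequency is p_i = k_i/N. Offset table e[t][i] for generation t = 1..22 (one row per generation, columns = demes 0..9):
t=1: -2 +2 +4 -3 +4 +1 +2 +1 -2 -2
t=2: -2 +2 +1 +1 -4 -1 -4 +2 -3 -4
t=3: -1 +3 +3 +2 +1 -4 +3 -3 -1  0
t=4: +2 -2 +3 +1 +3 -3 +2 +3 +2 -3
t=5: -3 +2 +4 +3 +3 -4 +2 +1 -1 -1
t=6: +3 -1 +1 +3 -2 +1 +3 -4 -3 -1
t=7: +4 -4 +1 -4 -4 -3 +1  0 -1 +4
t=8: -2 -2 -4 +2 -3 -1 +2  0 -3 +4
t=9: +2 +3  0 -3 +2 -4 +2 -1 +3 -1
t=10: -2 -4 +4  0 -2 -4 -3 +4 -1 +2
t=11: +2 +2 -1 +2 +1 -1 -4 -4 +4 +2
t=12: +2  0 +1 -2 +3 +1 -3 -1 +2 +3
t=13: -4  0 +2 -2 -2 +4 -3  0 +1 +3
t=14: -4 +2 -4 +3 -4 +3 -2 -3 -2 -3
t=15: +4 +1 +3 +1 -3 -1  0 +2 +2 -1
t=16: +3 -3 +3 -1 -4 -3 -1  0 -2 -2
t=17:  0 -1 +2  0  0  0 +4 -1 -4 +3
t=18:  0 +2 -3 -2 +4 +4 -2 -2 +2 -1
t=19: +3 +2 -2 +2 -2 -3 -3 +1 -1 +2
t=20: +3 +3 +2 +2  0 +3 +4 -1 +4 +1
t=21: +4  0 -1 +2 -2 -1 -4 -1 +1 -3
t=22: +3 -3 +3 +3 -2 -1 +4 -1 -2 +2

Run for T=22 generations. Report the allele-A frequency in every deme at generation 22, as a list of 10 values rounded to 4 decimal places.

[0.3333, 0.1667, 0.1528, 0.1528, 0.0000, 0.0278, 0.0556, 0.0000, 0.0417, 0.0556]

t=0: k=[15 0 0 0 0 0 0 0 0 0]
t=1: x=[13.8000 1.2000 0.0000 0.0000 0.0000 0.0000 0.0000 0.0000 0.0000 0.0000] k=[12 3 0 0 0 0 0 0 0 0]
t=2: x=[11.2800 3.4800 0.2400 0.0000 0.0000 0.0000 0.0000 0.0000 0.0000 0.0000] k=[9 5 1 0 0 0 0 0 0 0]
t=3: x=[8.6800 5.0000 1.2400 0.0800 0.0000 0.0000 0.0000 0.0000 0.0000 0.0000] k=[8 8 4 2 0 0 0 0 0 0]
t=4: x=[8.0000 7.6800 4.1600 2.0000 0.1600 0.0000 0.0000 0.0000 0.0000 0.0000] k=[10 6 7 3 3 0 0 0 0 0]
t=5: x=[9.6800 6.4000 6.6000 3.3200 2.7600 0.2400 0.0000 0.0000 0.0000 0.0000] k=[7 8 11 6 6 0 0 0 0 0]
t=6: x=[7.0800 8.1600 10.3600 6.4000 5.5200 0.4800 0.0000 0.0000 0.0000 0.0000] k=[10 7 11 9 4 1 0 0 0 0]
t=7: x=[9.7600 7.5600 10.5200 8.7600 4.1600 1.1600 0.0800 0.0000 0.0000 0.0000] k=[14 4 12 5 0 0 1 0 0 0]
t=8: x=[13.2000 5.4400 10.8000 5.1600 0.4000 0.0800 0.8400 0.0800 0.0000 0.0000] k=[11 3 7 7 0 0 3 0 0 0]
t=9: x=[10.3600 3.9600 6.6800 6.4400 0.5600 0.2400 2.5200 0.2400 0.0000 0.0000] k=[12 7 7 3 3 0 5 0 0 0]
t=10: x=[11.6000 7.4000 6.6800 3.3200 2.7600 0.6400 4.2000 0.4000 0.0000 0.0000] k=[10 3 11 3 1 0 1 4 0 0]
t=11: x=[9.4400 4.2000 9.7200 3.4800 1.0800 0.1600 1.1600 3.4400 0.3200 0.0000] k=[11 6 9 5 2 0 0 0 4 0]
t=12: x=[10.6000 6.6400 8.4400 5.0800 2.0800 0.1600 0.0000 0.3200 3.3600 0.3200] k=[13 7 9 3 5 1 0 0 5 3]
t=13: x=[12.5200 7.6400 8.3600 3.6400 4.5200 1.2400 0.0800 0.4000 4.4400 3.1600] k=[9 8 10 2 3 5 0 0 5 6]
t=14: x=[8.9200 8.2400 9.2000 2.7200 3.0800 4.4400 0.4000 0.4000 4.6800 5.9200] k=[5 10 5 6 0 7 0 0 3 3]
t=15: x=[5.4000 9.2000 5.4800 5.4400 1.0400 5.8800 0.5600 0.2400 2.7600 3.0000] k=[9 10 8 6 0 5 1 2 5 2]
t=16: x=[9.0800 9.7600 8.0000 5.6800 0.8800 4.2800 1.4000 2.1600 4.5200 2.2400] k=[12 7 11 5 0 1 0 2 3 0]
t=17: x=[11.6000 7.7200 10.2000 5.0800 0.4800 0.8400 0.2400 1.9200 2.6800 0.2400] k=[12 7 12 5 0 1 4 1 0 3]
t=18: x=[11.6000 7.8000 11.0400 5.1600 0.4800 1.1600 3.5200 1.1600 0.3200 2.7600] k=[12 10 8 3 4 5 2 0 2 2]
t=19: x=[11.8400 10.0000 7.7600 3.4800 4.0000 4.6800 2.0800 0.3200 1.8400 2.0000] k=[15 12 6 5 2 2 0 1 1 4]
t=20: x=[14.7600 11.7600 6.4000 4.8400 2.2400 1.8400 0.2400 0.9200 1.2400 3.7600] k=[18 15 8 7 2 5 4 0 5 5]
t=21: x=[17.7600 14.6800 8.4800 6.6800 2.6400 4.6800 3.7600 0.7200 4.6000 5.0000] k=[22 15 7 9 1 4 0 0 6 2]
t=22: x=[21.4400 14.9200 7.8000 8.2000 1.8800 3.4400 0.3200 0.4800 5.2000 2.3200] k=[24 12 11 11 0 2 4 0 3 4]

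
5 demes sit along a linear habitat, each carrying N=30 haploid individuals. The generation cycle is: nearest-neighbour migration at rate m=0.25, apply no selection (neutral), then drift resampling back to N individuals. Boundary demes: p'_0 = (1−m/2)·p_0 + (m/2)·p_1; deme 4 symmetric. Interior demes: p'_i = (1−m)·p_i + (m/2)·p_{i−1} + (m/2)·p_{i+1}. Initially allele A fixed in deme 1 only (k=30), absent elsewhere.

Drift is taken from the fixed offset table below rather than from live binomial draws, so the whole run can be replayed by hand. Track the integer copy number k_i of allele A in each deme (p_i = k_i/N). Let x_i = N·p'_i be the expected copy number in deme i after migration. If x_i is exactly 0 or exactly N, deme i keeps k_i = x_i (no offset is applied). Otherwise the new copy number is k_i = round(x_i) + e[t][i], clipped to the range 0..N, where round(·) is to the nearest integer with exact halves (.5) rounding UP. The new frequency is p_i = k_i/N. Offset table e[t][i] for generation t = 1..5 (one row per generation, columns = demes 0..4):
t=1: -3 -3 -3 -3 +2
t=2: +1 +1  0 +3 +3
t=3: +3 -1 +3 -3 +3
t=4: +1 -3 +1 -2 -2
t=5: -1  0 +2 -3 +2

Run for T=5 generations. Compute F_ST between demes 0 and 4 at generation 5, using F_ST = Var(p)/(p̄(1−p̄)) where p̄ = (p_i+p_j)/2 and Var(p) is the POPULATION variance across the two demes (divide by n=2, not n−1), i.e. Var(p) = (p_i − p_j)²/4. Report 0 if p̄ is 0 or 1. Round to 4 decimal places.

0.0625

t=0: k=[0 30 0 0 0]
t=1: x=[3.7500 22.5000 3.7500 0.0000 0.0000] k=[1 20 1 0 0]
t=2: x=[3.3750 15.2500 3.2500 0.1250 0.0000] k=[4 16 3 3 0]
t=3: x=[5.5000 12.8750 4.6250 2.6250 0.3750] k=[9 12 8 0 3]
t=4: x=[9.3750 11.1250 7.5000 1.3750 2.6250] k=[10 8 9 0 1]
t=5: x=[9.7500 8.3750 7.7500 1.2500 0.8750] k=[9 8 10 0 3]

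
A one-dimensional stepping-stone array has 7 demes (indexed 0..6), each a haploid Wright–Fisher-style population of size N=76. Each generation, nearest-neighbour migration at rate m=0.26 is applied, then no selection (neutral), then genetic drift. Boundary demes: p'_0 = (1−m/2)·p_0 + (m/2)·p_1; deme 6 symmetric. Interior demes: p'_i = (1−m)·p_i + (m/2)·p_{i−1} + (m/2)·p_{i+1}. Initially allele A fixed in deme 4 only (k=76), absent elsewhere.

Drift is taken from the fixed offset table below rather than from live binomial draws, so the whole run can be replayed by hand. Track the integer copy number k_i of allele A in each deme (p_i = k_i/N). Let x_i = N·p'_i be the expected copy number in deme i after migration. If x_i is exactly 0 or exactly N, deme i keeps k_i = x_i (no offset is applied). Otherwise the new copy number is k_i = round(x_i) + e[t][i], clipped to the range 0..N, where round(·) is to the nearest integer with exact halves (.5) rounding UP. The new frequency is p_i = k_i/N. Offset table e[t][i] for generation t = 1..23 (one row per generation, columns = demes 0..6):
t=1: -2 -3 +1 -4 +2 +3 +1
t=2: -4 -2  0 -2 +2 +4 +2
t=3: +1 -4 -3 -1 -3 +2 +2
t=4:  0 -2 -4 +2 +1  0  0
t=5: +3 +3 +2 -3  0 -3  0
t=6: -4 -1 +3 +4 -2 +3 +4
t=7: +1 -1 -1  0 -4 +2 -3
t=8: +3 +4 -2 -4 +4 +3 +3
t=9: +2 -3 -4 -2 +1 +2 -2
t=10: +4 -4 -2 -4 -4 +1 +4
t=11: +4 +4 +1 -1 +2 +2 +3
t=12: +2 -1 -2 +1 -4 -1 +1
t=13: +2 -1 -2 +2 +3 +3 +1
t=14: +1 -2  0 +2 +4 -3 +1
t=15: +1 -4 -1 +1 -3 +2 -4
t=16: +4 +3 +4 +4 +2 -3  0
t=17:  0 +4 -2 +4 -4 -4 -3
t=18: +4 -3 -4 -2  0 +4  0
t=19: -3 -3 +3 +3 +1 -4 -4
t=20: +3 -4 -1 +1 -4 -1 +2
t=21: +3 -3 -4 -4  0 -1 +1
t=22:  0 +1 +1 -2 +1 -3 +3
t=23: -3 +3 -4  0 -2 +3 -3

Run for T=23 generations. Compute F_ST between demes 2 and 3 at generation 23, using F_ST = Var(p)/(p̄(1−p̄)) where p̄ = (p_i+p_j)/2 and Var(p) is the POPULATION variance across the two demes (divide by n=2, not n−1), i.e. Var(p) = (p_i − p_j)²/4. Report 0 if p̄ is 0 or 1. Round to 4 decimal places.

t=0: k=[0 0 0 0 76 0 0]
t=1: x=[0.0000 0.0000 0.0000 9.8800 56.2400 9.8800 0.0000] k=[0 0 0 6 58 13 0]
t=2: x=[0.0000 0.0000 0.7800 11.9800 45.3900 17.1600 1.6900] k=[0 0 1 10 47 21 4]
t=3: x=[0.0000 0.1300 2.0400 13.6400 38.8100 22.1700 6.2100] k=[0 0 0 13 36 24 8]
t=4: x=[0.0000 0.0000 1.6900 14.3000 31.4500 23.4800 10.0800] k=[0 0 0 16 32 23 10]
t=5: x=[0.0000 0.0000 2.0800 16.0000 28.7500 22.4800 11.6900] k=[0 0 4 13 29 19 12]
t=6: x=[0.0000 0.5200 4.6500 13.9100 25.6200 19.3900 12.9100] k=[0 0 8 18 24 22 17]
t=7: x=[0.0000 1.0400 8.2600 17.4800 22.9600 21.6100 17.6500] k=[0 0 7 17 19 24 15]
t=8: x=[0.0000 0.9100 7.3900 15.9600 19.3900 22.1800 16.1700] k=[0 5 5 12 23 25 19]
t=9: x=[0.6500 4.3500 5.9100 12.5200 21.8300 23.9600 19.7800] k=[3 1 2 11 23 26 18]
t=10: x=[2.7400 1.3900 3.0400 11.3900 21.8300 24.5700 19.0400] k=[7 0 1 7 18 26 23]
t=11: x=[6.0900 1.0400 1.6500 7.6500 17.6100 24.5700 23.3900] k=[10 5 3 7 20 27 26]
t=12: x=[9.3500 5.3900 3.7800 8.1700 19.2200 25.9600 26.1300] k=[11 4 2 9 15 25 27]
t=13: x=[10.0900 4.6500 3.1700 8.8700 15.5200 23.9600 26.7400] k=[12 4 1 11 19 27 28]
t=14: x=[10.9600 4.6500 2.6900 10.7400 19.0000 26.0900 27.8700] k=[12 3 3 13 23 23 29]
t=15: x=[10.8300 4.1700 4.3000 13.0000 21.7000 23.7800 28.2200] k=[12 0 3 14 19 26 24]
t=16: x=[10.4400 1.9500 4.0400 13.2200 19.2600 24.8300 24.2600] k=[14 5 8 17 21 22 24]
t=17: x=[12.8300 6.5600 8.7800 16.3500 20.6100 22.1300 23.7400] k=[13 11 7 20 17 18 21]
t=18: x=[12.7400 10.7400 9.2100 17.9200 17.5200 18.2600 20.6100] k=[17 8 5 16 18 22 21]
t=19: x=[15.8300 8.7800 6.8200 14.8300 18.2600 21.3500 21.1300] k=[13 6 10 18 19 17 17]
t=20: x=[12.0900 7.4300 10.5200 17.0900 18.6100 17.2600 17.0000] k=[15 3 10 18 15 16 19]
t=21: x=[13.4400 5.4700 10.1300 16.5700 15.5200 16.2600 18.6100] k=[16 2 6 13 16 15 20]
t=22: x=[14.1800 4.3400 6.3900 12.4800 15.4800 15.7800 19.3500] k=[14 5 7 10 16 13 22]
t=23: x=[12.8300 6.4300 7.1300 10.3900 14.8300 14.5600 20.8300] k=[10 9 3 10 13 18 18]

0.0271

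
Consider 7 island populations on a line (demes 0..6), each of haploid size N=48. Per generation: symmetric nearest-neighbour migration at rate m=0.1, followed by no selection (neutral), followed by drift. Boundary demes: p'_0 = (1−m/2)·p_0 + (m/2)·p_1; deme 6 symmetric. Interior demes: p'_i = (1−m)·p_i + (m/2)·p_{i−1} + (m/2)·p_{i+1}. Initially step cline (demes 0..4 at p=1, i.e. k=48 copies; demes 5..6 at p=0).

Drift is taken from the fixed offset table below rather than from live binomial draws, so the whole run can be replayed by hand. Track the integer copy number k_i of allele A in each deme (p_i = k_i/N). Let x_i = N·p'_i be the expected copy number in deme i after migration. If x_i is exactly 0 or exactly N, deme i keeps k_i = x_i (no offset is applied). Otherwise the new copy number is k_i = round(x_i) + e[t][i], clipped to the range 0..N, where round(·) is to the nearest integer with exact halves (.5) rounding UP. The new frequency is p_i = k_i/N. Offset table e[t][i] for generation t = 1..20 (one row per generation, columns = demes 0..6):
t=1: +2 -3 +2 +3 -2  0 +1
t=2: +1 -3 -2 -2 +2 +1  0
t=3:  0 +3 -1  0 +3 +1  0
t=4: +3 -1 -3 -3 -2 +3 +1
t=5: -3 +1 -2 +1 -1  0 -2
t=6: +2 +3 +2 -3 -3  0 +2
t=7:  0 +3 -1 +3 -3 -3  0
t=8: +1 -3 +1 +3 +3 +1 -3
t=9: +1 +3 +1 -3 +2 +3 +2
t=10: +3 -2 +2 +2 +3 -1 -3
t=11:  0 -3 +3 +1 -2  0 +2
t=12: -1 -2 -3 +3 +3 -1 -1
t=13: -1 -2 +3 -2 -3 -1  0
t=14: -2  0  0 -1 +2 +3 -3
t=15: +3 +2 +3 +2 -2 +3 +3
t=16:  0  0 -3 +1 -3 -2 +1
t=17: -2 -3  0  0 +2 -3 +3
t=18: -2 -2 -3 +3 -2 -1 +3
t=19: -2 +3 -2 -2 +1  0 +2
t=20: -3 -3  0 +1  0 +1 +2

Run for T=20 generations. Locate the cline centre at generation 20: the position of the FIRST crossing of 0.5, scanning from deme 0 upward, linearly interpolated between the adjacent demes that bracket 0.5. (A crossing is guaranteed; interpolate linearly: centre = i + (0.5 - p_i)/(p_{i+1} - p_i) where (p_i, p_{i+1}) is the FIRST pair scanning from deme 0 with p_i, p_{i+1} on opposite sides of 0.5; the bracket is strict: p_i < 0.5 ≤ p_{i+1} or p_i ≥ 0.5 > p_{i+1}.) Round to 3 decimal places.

t=0: k=[48 48 48 48 48 0 0]
t=1: x=[48.0000 48.0000 48.0000 48.0000 45.6000 2.4000 0.0000] k=[48 48 48 48 44 2 0]
t=2: x=[48.0000 48.0000 48.0000 47.8000 42.1000 4.0000 0.1000] k=[48 48 48 46 44 5 0]
t=3: x=[48.0000 48.0000 47.9000 46.0000 42.1500 6.7000 0.2500] k=[48 48 47 46 45 8 0]
t=4: x=[48.0000 47.9500 47.0000 46.0000 43.2000 9.4500 0.4000] k=[48 47 44 43 41 12 1]
t=5: x=[47.9500 46.9000 44.1000 42.9500 39.6500 12.9000 1.5500] k=[45 48 42 44 39 13 0]
t=6: x=[45.1500 47.5500 42.4000 43.6500 37.9500 13.6500 0.6500] k=[47 48 44 41 35 14 3]
t=7: x=[47.0500 47.7500 44.0500 40.8500 34.2500 14.5000 3.5500] k=[47 48 43 44 31 12 4]
t=8: x=[47.0500 47.7000 43.3000 43.3000 30.7000 12.5500 4.4000] k=[48 45 44 46 34 14 1]
t=9: x=[47.8500 45.1000 44.1500 45.3000 33.6000 14.3500 1.6500] k=[48 48 45 42 36 17 4]
t=10: x=[48.0000 47.8500 45.0000 41.8500 35.3500 17.3000 4.6500] k=[48 46 47 44 38 16 2]
t=11: x=[47.9000 46.1500 46.8000 43.8500 37.2000 16.4000 2.7000] k=[48 43 48 45 35 16 5]
t=12: x=[47.7500 43.5000 47.6000 44.6500 34.5500 16.4000 5.5500] k=[47 42 45 48 38 15 5]
t=13: x=[46.7500 42.4000 45.0000 47.3500 37.3500 15.6500 5.5000] k=[46 40 48 45 34 15 6]
t=14: x=[45.7000 40.7000 47.4500 44.6000 33.6000 15.5000 6.4500] k=[44 41 47 44 36 19 3]
t=15: x=[43.8500 41.4500 46.5500 43.7500 35.5500 19.0500 3.8000] k=[47 43 48 46 34 22 7]
t=16: x=[46.8000 43.4500 47.6500 45.5000 34.0000 21.8500 7.7500] k=[47 43 45 47 31 20 9]
t=17: x=[46.8000 43.3000 45.0000 46.1000 31.2500 20.0000 9.5500] k=[45 40 45 46 33 17 13]
t=18: x=[44.7500 40.5000 44.8000 45.3000 32.8500 17.6000 13.2000] k=[43 39 42 48 31 17 16]
t=19: x=[42.8000 39.3500 42.1500 46.8500 31.1500 17.6500 16.0500] k=[41 42 40 45 32 18 18]
t=20: x=[41.0500 41.8500 40.3500 44.1000 31.9500 18.7000 18.0000] k=[38 39 40 45 32 20 20]

4.667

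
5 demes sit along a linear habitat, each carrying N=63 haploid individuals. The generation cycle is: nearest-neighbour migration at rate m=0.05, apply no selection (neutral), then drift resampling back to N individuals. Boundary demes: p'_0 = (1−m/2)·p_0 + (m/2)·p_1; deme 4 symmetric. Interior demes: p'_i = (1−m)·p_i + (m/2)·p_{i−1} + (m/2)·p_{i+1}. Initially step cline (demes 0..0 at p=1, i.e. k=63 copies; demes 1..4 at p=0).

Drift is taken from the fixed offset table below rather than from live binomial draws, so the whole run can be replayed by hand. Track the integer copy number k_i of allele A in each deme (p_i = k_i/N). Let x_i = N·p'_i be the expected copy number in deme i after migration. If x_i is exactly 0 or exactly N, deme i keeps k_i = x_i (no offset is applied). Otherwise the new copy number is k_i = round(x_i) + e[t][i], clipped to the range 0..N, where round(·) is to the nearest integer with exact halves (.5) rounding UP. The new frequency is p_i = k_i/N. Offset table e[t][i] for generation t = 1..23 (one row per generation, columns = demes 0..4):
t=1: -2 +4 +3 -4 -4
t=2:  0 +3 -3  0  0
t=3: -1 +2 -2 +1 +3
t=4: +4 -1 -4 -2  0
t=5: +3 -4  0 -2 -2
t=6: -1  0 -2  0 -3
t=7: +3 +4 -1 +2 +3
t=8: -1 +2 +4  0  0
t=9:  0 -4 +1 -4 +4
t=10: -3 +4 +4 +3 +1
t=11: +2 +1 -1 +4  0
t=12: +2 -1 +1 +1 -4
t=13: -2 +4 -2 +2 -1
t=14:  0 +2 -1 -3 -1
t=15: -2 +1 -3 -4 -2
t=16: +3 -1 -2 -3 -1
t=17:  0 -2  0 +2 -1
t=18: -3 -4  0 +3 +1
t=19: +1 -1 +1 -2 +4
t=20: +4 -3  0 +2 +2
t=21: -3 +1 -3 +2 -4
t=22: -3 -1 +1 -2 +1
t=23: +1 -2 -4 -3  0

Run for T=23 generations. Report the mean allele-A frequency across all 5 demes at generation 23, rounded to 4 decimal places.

0.2095

t=0: k=[63 0 0 0 0]
t=1: x=[61.4250 1.5750 0.0000 0.0000 0.0000] k=[59 6 0 0 0]
t=2: x=[57.6750 7.1750 0.1500 0.0000 0.0000] k=[58 10 0 0 0]
t=3: x=[56.8000 10.9500 0.2500 0.0000 0.0000] k=[56 13 0 0 0]
t=4: x=[54.9250 13.7500 0.3250 0.0000 0.0000] k=[59 13 0 0 0]
t=5: x=[57.8500 13.8250 0.3250 0.0000 0.0000] k=[61 10 0 0 0]
t=6: x=[59.7250 11.0250 0.2500 0.0000 0.0000] k=[59 11 0 0 0]
t=7: x=[57.8000 11.9250 0.2750 0.0000 0.0000] k=[61 16 0 0 0]
t=8: x=[59.8750 16.7250 0.4000 0.0000 0.0000] k=[59 19 4 0 0]
t=9: x=[58.0000 19.6250 4.2750 0.1000 0.0000] k=[58 16 5 0 0]
t=10: x=[56.9500 16.7750 5.1500 0.1250 0.0000] k=[54 21 9 3 0]
t=11: x=[53.1750 21.5250 9.1500 3.0750 0.0750] k=[55 23 8 7 0]
t=12: x=[54.2000 23.4250 8.3500 6.8500 0.1750] k=[56 22 9 8 0]
t=13: x=[55.1500 22.5250 9.3000 7.8250 0.2000] k=[53 27 7 10 0]
t=14: x=[52.3500 27.1500 7.5750 9.6750 0.2500] k=[52 29 7 7 0]
t=15: x=[51.4250 29.0250 7.5500 6.8250 0.1750] k=[49 30 5 3 0]
t=16: x=[48.5250 29.8500 5.5750 2.9750 0.0750] k=[52 29 4 0 0]
t=17: x=[51.4250 28.9500 4.5250 0.1000 0.0000] k=[51 27 5 2 0]
t=18: x=[50.4000 27.0500 5.4750 2.0250 0.0500] k=[47 23 5 5 1]
t=19: x=[46.4000 23.1500 5.4500 4.9000 1.1000] k=[47 22 6 3 5]
t=20: x=[46.3750 22.2250 6.3250 3.1250 4.9500] k=[50 19 6 5 7]
t=21: x=[49.2250 19.4500 6.3000 5.0750 6.9500] k=[46 20 3 7 3]
t=22: x=[45.3500 20.2250 3.5250 6.8000 3.1000] k=[42 19 5 5 4]
t=23: x=[41.4250 19.2250 5.3500 4.9750 4.0250] k=[42 17 1 2 4]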